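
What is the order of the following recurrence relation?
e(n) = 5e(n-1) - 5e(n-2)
The order is the largest lag k for which e(n-k) appears. Here the deepest term is e(n-2), so the order is 2.

Order 2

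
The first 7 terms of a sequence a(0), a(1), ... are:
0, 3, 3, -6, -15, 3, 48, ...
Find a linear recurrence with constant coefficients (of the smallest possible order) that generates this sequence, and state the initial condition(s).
Look for the lowest-order linear relation among consecutive terms.
Observation: a(n) - 1·a(n-1) - (-3)·a(n-2) = 0 holds for the shown terms, and no order-1 relation a(n) = α·a(n-1) + β fits.
Check at n=3: 1·3 + (-3)·3 = -6. ✓

a(n) = a(n-1) - 3a(n-2), a(0) = 0, a(1) = 3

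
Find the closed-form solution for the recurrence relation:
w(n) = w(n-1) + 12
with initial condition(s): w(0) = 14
Recurrence: w(n) = w(n-1) + 12, initial: w(0) = 14.
Each step adds 12, so w(n) = w(0) + 12n = 12n + 14.

w(n) = 12n + 14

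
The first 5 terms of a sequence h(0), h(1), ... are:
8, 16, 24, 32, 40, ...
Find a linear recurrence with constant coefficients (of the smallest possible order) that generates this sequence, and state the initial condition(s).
Look for the lowest-order linear relation among consecutive terms.
Observation: consecutive differences are constant (= 8).
Check at n=2: 1·16 + 8 = 24. ✓

h(n) = h(n-1) + 8, h(0) = 8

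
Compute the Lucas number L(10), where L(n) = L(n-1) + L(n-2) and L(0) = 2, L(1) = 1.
Computing the sequence terms:
2, 1, 3, 4, 7, 11, 18, 29, 47, 76, 123

123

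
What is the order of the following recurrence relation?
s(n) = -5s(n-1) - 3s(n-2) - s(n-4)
The order is the largest lag k for which s(n-k) appears. Here the deepest term is s(n-4), so the order is 4.

Order 4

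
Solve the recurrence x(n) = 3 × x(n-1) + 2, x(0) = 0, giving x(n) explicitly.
Recurrence: x(n) = 3 × x(n-1) + 2, initial: x(0) = 0.
Try x(n) = A·3ⁿ + C. Substituting: A·3ⁿ + C = 3(A·3ⁿ⁻¹ + C) + 2 = A·3ⁿ + 3C + 2, so C = 3C + 2, giving C = -1. Then x(0) = A - 1 = 0 gives A = 1.

x(n) = 3ⁿ - 1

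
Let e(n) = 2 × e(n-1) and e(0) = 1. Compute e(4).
Computing step by step:
e(0) = 1
e(1) = 2 × 1 = 2
e(2) = 2 × 2 = 4
e(3) = 2 × 4 = 8
e(4) = 2 × 8 = 16

16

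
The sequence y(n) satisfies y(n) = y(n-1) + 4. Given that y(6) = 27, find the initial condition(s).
y(6) = y(0) + 6·4, so y(0) = 27 - 24 = 3.

y(0) = 3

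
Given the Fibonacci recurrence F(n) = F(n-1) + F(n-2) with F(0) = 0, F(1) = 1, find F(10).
Computing the sequence terms:
0, 1, 1, 2, 3, 5, 8, 13, 21, 34, 55

55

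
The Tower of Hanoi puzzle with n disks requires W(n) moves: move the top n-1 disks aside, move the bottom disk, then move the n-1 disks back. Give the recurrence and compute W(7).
Moving n disks = move the top n-1 disks aside (W(n-1) moves) + move the largest disk (1 move) + move the n-1 disks back on top (W(n-1) moves), so W(n) = 2W(n-1) + 1, with W(1) = 1 (a single disk takes one move).
First terms: 1, 3, 7, 15, 31, 63, … — each is one less than a power of 2. Indeed W(n) + 1 = 2(W(n-1) + 1) with W(1) + 1 = 2, so W(n) + 1 = 2ⁿ and W(n) = 2ⁿ - 1.
Hence W(7) = 2^7 - 1 = 128 - 1 = 127.

W(n) = 2W(n-1) + 1, W(1) = 1; W(7) = 127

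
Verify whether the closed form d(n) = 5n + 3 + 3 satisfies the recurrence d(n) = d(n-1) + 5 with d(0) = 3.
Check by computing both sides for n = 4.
From the recurrence with d(0) = 3:
  d(0) = 3, d(1) = 8, d(2) = 13, d(3) = 18, d(4) = 23
  so the recurrence gives d(4) = 23.
From the proposed closed form d(n) = 5n + 3 + 3:
  d(4) = 26.
The recurrence gives 23 but the closed form gives 26, so the closed form does not satisfy the recurrence.

No, the closed form is incorrect.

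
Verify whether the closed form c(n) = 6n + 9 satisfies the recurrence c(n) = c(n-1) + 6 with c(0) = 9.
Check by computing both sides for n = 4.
From the recurrence with c(0) = 9:
  c(0) = 9, c(1) = 15, c(2) = 21, c(3) = 27, c(4) = 33
  so the recurrence gives c(4) = 33.
From the proposed closed form c(n) = 6n + 9:
  c(4) = 33.
Both sides give 33 at n = 4, and the initial condition(s) match, so the closed form is consistent.

Yes, the closed form is correct.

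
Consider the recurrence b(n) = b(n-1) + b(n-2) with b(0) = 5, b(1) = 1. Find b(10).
Computing the sequence terms:
5, 1, 6, 7, 13, 20, 33, 53, 86, 139, 225

225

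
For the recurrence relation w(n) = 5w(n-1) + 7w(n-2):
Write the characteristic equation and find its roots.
Substitute w(n) = rⁿ and divide through by rⁿ⁻²: r² - 5r - 7 = 0
Discriminant: 5² + 4·7 = 53, not a perfect square, so by the quadratic formula r = (5 ± √53)/2.
General solution: w(n) = A·r₁ⁿ + B·r₂ⁿ where r₁,r₂ = (5 ± √53)/2

Characteristic: r² - 5r - 7 = 0, Roots: r = (5 ± √53)/2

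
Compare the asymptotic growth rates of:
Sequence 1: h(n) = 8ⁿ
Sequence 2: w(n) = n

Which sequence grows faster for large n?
Comparing growth rates:
Growth-rate hierarchy: log n ≺ any polynomial ≺ any exponential cⁿ (c>1) ≺ n! ≺ nⁿ.
exponential base 8 dominates polynomial degree 1 asymptotically.

h(n) grows faster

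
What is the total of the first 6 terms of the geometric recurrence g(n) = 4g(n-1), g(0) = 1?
Computing the sequence terms: 1, 4, 16, 64, 256, 1024
Adding these values together:

1365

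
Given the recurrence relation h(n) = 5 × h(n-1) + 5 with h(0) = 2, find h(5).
Computing step by step:
h(0) = 2
h(1) = 5 × 2 + 5 = 15
h(2) = 5 × 15 + 5 = 80
h(3) = 5 × 80 + 5 = 405
h(4) = 5 × 405 + 5 = 2030
h(5) = 5 × 2030 + 5 = 10155

10155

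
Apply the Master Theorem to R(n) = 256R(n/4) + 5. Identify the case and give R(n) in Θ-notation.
Master Theorem template: R(n) = a·R(n/b) + f(n).
Here: a=256, b=4, f(n)=5
Compute log_b(a) = log_4(256) = 4.
f(n) = 5 = O(n^(4-ε)) with ε = 4. Case 1: R(n) = Θ(n^log_b(a)) = Θ(n^4).

Case 1: R(n) = Θ(n^4)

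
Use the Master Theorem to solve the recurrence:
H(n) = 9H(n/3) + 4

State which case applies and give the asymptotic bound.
Master Theorem template: H(n) = a·H(n/b) + f(n).
Here: a=9, b=3, f(n)=4
Compute log_b(a) = log_3(9) = 2.
f(n) = 4 = O(n^(2-ε)) with ε = 2. Case 1: H(n) = Θ(n^log_b(a)) = Θ(n^2).

Case 1: H(n) = Θ(n^2)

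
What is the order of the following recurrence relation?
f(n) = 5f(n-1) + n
The order is the largest lag k for which f(n-k) appears. Here the deepest term is f(n-1) (the n term is non-homogeneous and does not affect the order), so the order is 1.

Order 1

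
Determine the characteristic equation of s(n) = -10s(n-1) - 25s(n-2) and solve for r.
Substitute s(n) = rⁿ and divide through by rⁿ⁻²: r² + 10r + 25 = 0
Factor: (r + 5)² = 0, so r = -5 (double root).
General solution: s(n) = (A + Bn)·(-5)ⁿ

Characteristic: r² + 10r + 25 = 0, Roots: r = -5 (double root)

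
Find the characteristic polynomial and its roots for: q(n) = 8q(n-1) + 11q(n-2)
Substitute q(n) = rⁿ and divide through by rⁿ⁻²: r² - 8r - 11 = 0
Discriminant: 8² + 4·11 = 108, not a perfect square, so by the quadratic formula r = (8 ± √108)/2.
General solution: q(n) = A·r₁ⁿ + B·r₂ⁿ where r₁,r₂ = (8 ± √108)/2

Characteristic: r² - 8r - 11 = 0, Roots: r = (8 ± √108)/2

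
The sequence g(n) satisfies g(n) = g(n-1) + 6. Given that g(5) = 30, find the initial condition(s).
g(5) = g(0) + 5·6, so g(0) = 30 - 30 = 0.

g(0) = 0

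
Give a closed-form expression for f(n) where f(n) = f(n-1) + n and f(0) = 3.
Recurrence: f(n) = f(n-1) + n, initial: f(0) = 3.
Telescoping: f(n) = f(0) + Σᵢ₌₁ⁿ i = 3 + n(n+1)/2.

f(n) = n(n+1)/2 + 3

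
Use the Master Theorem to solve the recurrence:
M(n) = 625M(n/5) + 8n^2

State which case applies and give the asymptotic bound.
Master Theorem template: M(n) = a·M(n/b) + f(n).
Here: a=625, b=5, f(n)=8n^2
Compute log_b(a) = log_5(625) = 4.
f(n) = 8n^2 = O(n^(4-ε)) with ε = 2. Case 1: M(n) = Θ(n^log_b(a)) = Θ(n^4).

Case 1: M(n) = Θ(n^4)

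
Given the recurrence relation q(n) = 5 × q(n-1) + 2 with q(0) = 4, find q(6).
Computing step by step:
q(0) = 4
q(1) = 5 × 4 + 2 = 22
q(2) = 5 × 22 + 2 = 112
q(3) = 5 × 112 + 2 = 562
q(4) = 5 × 562 + 2 = 2812
q(5) = 5 × 2812 + 2 = 14062
q(6) = 5 × 14062 + 2 = 70312

70312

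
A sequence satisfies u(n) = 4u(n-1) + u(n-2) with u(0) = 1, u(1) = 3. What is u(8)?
Computing the sequence terms:
1, 3, 13, 55, 233, 987, 4181, 17711, 75025

75025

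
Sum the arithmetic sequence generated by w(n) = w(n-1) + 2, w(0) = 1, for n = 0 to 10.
Computing the sequence terms: 1, 3, 5, 7, 9, 11, 13, 15, 17, 19, 21
Adding these values together:

121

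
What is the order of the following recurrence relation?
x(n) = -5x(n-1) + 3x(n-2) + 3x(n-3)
The order is the largest lag k for which x(n-k) appears. Here the deepest term is x(n-3), so the order is 3.

Order 3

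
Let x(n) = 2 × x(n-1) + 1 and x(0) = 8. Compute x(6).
Computing step by step:
x(0) = 8
x(1) = 2 × 8 + 1 = 17
x(2) = 2 × 17 + 1 = 35
x(3) = 2 × 35 + 1 = 71
x(4) = 2 × 71 + 1 = 143
x(5) = 2 × 143 + 1 = 287
x(6) = 2 × 287 + 1 = 575

575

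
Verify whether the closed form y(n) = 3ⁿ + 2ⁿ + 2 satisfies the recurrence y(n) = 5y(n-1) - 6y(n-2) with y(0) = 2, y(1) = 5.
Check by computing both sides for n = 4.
From the recurrence with y(0) = 2, y(1) = 5:
  y(0) = 2, y(1) = 5, y(2) = 13, y(3) = 35, y(4) = 97
  so the recurrence gives y(4) = 97.
From the proposed closed form y(n) = 3ⁿ + 2ⁿ + 2:
  y(4) = 99.
The recurrence gives 97 but the closed form gives 99, so the closed form does not satisfy the recurrence.

No, the closed form is incorrect.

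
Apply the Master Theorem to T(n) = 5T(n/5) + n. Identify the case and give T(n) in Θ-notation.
Master Theorem template: T(n) = a·T(n/b) + f(n).
Here: a=5, b=5, f(n)=n
Compute log_b(a) = log_5(5) = 1.
f(n) = n = Θ(n). Case 2: T(n) = Θ(n log n).

Case 2: T(n) = Θ(n log n)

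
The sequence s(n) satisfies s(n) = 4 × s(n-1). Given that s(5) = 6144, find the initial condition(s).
In general s(n) = 4ⁿ · s(0). At n = 5: s(0) = s(5) / 4^5 = 6144 / 1024 = 6.

s(0) = 6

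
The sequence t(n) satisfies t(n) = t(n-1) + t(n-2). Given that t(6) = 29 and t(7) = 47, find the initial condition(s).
Work backwards using t(k) = t(k+2) - t(k+1):
t(5) = t(7) - t(6) = 47 - 29 = 18
t(4) = t(6) - t(5) = 29 - 18 = 11
t(3) = t(5) - t(4) = 18 - 11 = 7
t(2) = t(4) - t(3) = 11 - 7 = 4
t(1) = t(3) - t(2) = 7 - 4 = 3
t(0) = t(2) - t(1) = 4 - 3 = 1

t(0) = 1, t(1) = 3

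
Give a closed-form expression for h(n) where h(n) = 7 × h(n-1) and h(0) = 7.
Recurrence: h(n) = 7 × h(n-1), initial: h(0) = 7.
Each term is 7 times the previous, so this is geometric with ratio 7. After n steps: h(n) = h(0)·7ⁿ = 7·7ⁿ.

h(n) = 7·7ⁿ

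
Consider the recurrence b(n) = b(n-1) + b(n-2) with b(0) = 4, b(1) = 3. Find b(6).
Computing the sequence terms:
4, 3, 7, 10, 17, 27, 44

44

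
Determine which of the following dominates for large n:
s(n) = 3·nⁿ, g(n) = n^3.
Comparing growth rates:
Growth-rate hierarchy: log n ≺ any polynomial ≺ any exponential cⁿ (c>1) ≺ n! ≺ nⁿ.
super-exponential nⁿ dominates polynomial degree 3 asymptotically.

s(n) grows faster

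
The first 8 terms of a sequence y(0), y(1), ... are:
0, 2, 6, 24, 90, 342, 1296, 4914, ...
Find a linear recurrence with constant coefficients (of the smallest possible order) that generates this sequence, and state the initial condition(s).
Look for the lowest-order linear relation among consecutive terms.
Observation: y(n) - 3·y(n-1) - (3)·y(n-2) = 0 holds for the shown terms, and no order-1 relation y(n) = α·y(n-1) + β fits.
Check at n=3: 3·6 + (3)·2 = 24. ✓

y(n) = 3y(n-1) + 3y(n-2), y(0) = 0, y(1) = 2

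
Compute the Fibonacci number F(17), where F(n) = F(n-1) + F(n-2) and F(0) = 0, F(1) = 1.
Computing the sequence terms:
0, 1, 1, 2, 3, 5, 8, 13, 21, 34, 55, 89, 144, 233, 377, 610, 987, 1597

1597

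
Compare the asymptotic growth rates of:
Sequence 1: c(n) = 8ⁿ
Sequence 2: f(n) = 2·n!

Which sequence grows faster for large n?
Comparing growth rates:
Growth-rate hierarchy: log n ≺ any polynomial ≺ any exponential cⁿ (c>1) ≺ n! ≺ nⁿ.
factorial dominates exponential base 8 asymptotically.

f(n) grows faster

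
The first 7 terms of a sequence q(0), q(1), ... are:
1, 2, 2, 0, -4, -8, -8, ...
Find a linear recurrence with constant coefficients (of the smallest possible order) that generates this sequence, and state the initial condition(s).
Look for the lowest-order linear relation among consecutive terms.
Observation: q(n) - 2·q(n-1) - (-2)·q(n-2) = 0 holds for the shown terms, and no order-1 relation q(n) = α·q(n-1) + β fits.
Check at n=3: 2·2 + (-2)·2 = 0. ✓

q(n) = 2q(n-1) - 2q(n-2), q(0) = 1, q(1) = 2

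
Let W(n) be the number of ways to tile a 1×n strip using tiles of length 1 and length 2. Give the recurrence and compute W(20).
Condition on the last tile: it has length 1 (leaving a 1×(n-1) strip) or length 2 (leaving a 1×(n-2) strip), so W(n) = W(n-1) + W(n-2) (order-2 linear recurrence).
For 0 ≤ i < 2 only unit tiles fit, so W(i) = 1.
Iterating the recurrence: W(2) = 2, W(3) = 3, W(4) = 5, W(5) = 8, W(6) = 13, W(7) = 21, W(8) = 34, W(9) = 55, W(10) = 89, W(11) = 144, W(12) = 233, W(13) = 377, W(14) = 610, W(15) = 987, W(16) = 1597, W(17) = 2584, W(18) = 4181, W(19) = 6765, W(20) = 10946.

W(n) = W(n-1) + W(n-2), with W(i) = 1 for 0 ≤ i < 2; W(20) = 10946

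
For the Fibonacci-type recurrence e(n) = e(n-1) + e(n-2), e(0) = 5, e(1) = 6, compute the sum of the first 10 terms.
Computing the sequence terms: 5, 6, 11, 17, 28, 45, 73, 118, 191, 309
Adding these values together:

803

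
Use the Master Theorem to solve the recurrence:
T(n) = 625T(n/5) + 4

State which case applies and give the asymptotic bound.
Master Theorem template: T(n) = a·T(n/b) + f(n).
Here: a=625, b=5, f(n)=4
Compute log_b(a) = log_5(625) = 4.
f(n) = 4 = O(n^(4-ε)) with ε = 4. Case 1: T(n) = Θ(n^log_b(a)) = Θ(n^4).

Case 1: T(n) = Θ(n^4)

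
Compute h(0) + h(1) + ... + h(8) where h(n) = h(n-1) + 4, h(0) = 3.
Computing the sequence terms: 3, 7, 11, 15, 19, 23, 27, 31, 35
Adding these values together:

171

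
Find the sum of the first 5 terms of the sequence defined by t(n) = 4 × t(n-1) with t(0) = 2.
Computing the sequence terms: 2, 8, 32, 128, 512
Adding these values together:

682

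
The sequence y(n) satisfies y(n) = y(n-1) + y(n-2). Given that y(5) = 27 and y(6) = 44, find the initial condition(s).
Work backwards using y(k) = y(k+2) - y(k+1):
y(4) = y(6) - y(5) = 44 - 27 = 17
y(3) = y(5) - y(4) = 27 - 17 = 10
y(2) = y(4) - y(3) = 17 - 10 = 7
y(1) = y(3) - y(2) = 10 - 7 = 3
y(0) = y(2) - y(1) = 7 - 3 = 4

y(0) = 4, y(1) = 3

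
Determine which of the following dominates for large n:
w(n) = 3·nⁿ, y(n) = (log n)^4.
Comparing growth rates:
Growth-rate hierarchy: log n ≺ any polynomial ≺ any exponential cⁿ (c>1) ≺ n! ≺ nⁿ.
super-exponential nⁿ dominates polylogarithmic (log n)^4 asymptotically.

w(n) grows faster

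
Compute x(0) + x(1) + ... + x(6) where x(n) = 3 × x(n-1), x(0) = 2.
Computing the sequence terms: 2, 6, 18, 54, 162, 486, 1458
Adding these values together:

2186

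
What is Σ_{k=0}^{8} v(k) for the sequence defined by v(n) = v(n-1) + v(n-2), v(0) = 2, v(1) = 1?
Computing the sequence terms: 2, 1, 3, 4, 7, 11, 18, 29, 47
Adding these values together:

122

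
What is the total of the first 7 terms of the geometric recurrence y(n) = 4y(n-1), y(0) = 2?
Computing the sequence terms: 2, 8, 32, 128, 512, 2048, 8192
Adding these values together:

10922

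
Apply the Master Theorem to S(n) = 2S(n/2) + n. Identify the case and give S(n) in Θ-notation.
Master Theorem template: S(n) = a·S(n/b) + f(n).
Here: a=2, b=2, f(n)=n
Compute log_b(a) = log_2(2) = 1.
f(n) = n = Θ(n). Case 2: S(n) = Θ(n log n).

Case 2: S(n) = Θ(n log n)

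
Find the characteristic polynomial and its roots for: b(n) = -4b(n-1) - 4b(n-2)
Substitute b(n) = rⁿ and divide through by rⁿ⁻²: r² + 4r + 4 = 0
Factor: (r + 2)² = 0, so r = -2 (double root).
General solution: b(n) = (A + Bn)·(-2)ⁿ

Characteristic: r² + 4r + 4 = 0, Roots: r = -2 (double root)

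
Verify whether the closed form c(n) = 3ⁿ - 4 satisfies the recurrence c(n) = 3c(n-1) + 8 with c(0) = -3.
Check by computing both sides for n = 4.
From the recurrence with c(0) = -3:
  c(0) = -3, c(1) = -1, c(2) = 5, c(3) = 23, c(4) = 77
  so the recurrence gives c(4) = 77.
From the proposed closed form c(n) = 3ⁿ - 4:
  c(4) = 77.
Both sides give 77 at n = 4, and the initial condition(s) match, so the closed form is consistent.

Yes, the closed form is correct.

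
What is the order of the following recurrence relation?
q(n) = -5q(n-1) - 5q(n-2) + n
The order is the largest lag k for which q(n-k) appears. Here the deepest term is q(n-2) (the n term is non-homogeneous and does not affect the order), so the order is 2.

Order 2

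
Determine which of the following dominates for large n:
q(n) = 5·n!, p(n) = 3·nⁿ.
Comparing growth rates:
Growth-rate hierarchy: log n ≺ any polynomial ≺ any exponential cⁿ (c>1) ≺ n! ≺ nⁿ.
super-exponential nⁿ dominates factorial asymptotically.

p(n) grows faster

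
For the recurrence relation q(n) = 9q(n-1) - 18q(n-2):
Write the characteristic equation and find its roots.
Substitute q(n) = rⁿ and divide through by rⁿ⁻²: r² - 9r + 18 = 0
Factor: (r - 6)(r - 3) = 0, so r = 6, 3.
General solution: q(n) = A·6ⁿ + B·3ⁿ

Characteristic: r² - 9r + 18 = 0, Roots: r = 6, 3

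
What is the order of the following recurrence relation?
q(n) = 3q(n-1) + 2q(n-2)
The order is the largest lag k for which q(n-k) appears. Here the deepest term is q(n-2), so the order is 2.

Order 2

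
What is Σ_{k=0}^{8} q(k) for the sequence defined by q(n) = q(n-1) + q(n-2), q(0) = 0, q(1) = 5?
Computing the sequence terms: 0, 5, 5, 10, 15, 25, 40, 65, 105
Adding these values together:

270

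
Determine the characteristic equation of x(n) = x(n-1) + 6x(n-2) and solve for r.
Substitute x(n) = rⁿ and divide through by rⁿ⁻²: r² - r - 6 = 0
Factor: (r + 2)(r - 3) = 0, so r = -2, 3.
General solution: x(n) = A·(-2)ⁿ + B·3ⁿ

Characteristic: r² - r - 6 = 0, Roots: r = -2, 3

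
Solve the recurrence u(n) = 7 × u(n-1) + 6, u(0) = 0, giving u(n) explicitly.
Recurrence: u(n) = 7 × u(n-1) + 6, initial: u(0) = 0.
Try u(n) = A·7ⁿ + C. Substituting: A·7ⁿ + C = 7(A·7ⁿ⁻¹ + C) + 6 = A·7ⁿ + 7C + 6, so C = 7C + 6, giving C = -1. Then u(0) = A - 1 = 0 gives A = 1.

u(n) = 7ⁿ - 1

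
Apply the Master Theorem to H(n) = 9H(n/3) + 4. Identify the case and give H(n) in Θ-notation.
Master Theorem template: H(n) = a·H(n/b) + f(n).
Here: a=9, b=3, f(n)=4
Compute log_b(a) = log_3(9) = 2.
f(n) = 4 = O(n^(2-ε)) with ε = 2. Case 1: H(n) = Θ(n^log_b(a)) = Θ(n^2).

Case 1: H(n) = Θ(n^2)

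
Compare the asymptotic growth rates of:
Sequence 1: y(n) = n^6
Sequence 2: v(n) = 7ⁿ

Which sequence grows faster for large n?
Comparing growth rates:
Growth-rate hierarchy: log n ≺ any polynomial ≺ any exponential cⁿ (c>1) ≺ n! ≺ nⁿ.
exponential base 7 dominates polynomial degree 6 asymptotically.

v(n) grows faster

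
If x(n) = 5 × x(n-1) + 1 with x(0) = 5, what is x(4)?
Computing step by step:
x(0) = 5
x(1) = 5 × 5 + 1 = 26
x(2) = 5 × 26 + 1 = 131
x(3) = 5 × 131 + 1 = 656
x(4) = 5 × 656 + 1 = 3281

3281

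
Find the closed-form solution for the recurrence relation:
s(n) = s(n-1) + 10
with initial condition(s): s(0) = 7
Recurrence: s(n) = s(n-1) + 10, initial: s(0) = 7.
Each step adds 10, so s(n) = s(0) + 10n = 10n + 7.

s(n) = 10n + 7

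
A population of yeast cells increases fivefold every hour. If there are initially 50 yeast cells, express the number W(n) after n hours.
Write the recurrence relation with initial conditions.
Each hour multiplies the count by 5, so the count after n hours depends only on the count after n-1 hours: W(n) = 5 × W(n-1). The starting count gives W(0) = 50.
Unrolling n times gives the closed form W(n) = 50 × 5ⁿ.

W(n) = 5 × W(n-1), W(0) = 50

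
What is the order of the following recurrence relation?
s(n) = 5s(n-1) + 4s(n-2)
The order is the largest lag k for which s(n-k) appears. Here the deepest term is s(n-2), so the order is 2.

Order 2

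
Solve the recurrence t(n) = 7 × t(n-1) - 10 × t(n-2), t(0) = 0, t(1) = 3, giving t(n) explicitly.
Recurrence: t(n) = 7 × t(n-1) - 10 × t(n-2), initial: t(0) = 0, t(1) = 3.
Characteristic equation: r² - 7r + 10 = 0, which factors as (r - 5)(r - 2) = 0, so r = 5, 2. General solution t(n) = A·5ⁿ + B·2ⁿ. From t(0) = 0: A + B = 0. From t(1) = 3: 5A + 2B = 3. Solving gives A = 1, B = -1.

t(n) = 5ⁿ - 2ⁿ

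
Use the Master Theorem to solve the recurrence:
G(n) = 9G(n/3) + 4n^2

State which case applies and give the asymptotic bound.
Master Theorem template: G(n) = a·G(n/b) + f(n).
Here: a=9, b=3, f(n)=4n^2
Compute log_b(a) = log_3(9) = 2.
f(n) = 4n^2 = Θ(n^2). Case 2: G(n) = Θ(n^2 log n).

Case 2: G(n) = Θ(n^2 log n)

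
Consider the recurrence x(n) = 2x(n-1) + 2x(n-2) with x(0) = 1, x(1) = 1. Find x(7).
Computing the sequence terms:
1, 1, 4, 10, 28, 76, 208, 568

568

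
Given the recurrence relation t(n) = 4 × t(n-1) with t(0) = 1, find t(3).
Computing step by step:
t(0) = 1
t(1) = 4 × 1 = 4
t(2) = 4 × 4 = 16
t(3) = 4 × 16 = 64

64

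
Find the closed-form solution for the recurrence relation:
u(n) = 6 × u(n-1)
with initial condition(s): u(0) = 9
Recurrence: u(n) = 6 × u(n-1), initial: u(0) = 9.
Each term is 6 times the previous, so this is geometric with ratio 6. After n steps: u(n) = u(0)·6ⁿ = 9·6ⁿ.

u(n) = 9·6ⁿ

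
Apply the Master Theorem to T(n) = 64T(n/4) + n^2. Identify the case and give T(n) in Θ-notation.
Master Theorem template: T(n) = a·T(n/b) + f(n).
Here: a=64, b=4, f(n)=n^2
Compute log_b(a) = log_4(64) = 3.
f(n) = n^2 = O(n^(3-ε)) with ε = 1. Case 1: T(n) = Θ(n^log_b(a)) = Θ(n^3).

Case 1: T(n) = Θ(n^3)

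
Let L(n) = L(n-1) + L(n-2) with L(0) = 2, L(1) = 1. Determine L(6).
Computing the sequence terms:
2, 1, 3, 4, 7, 11, 18

18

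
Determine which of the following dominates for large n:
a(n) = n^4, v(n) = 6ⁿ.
Comparing growth rates:
Growth-rate hierarchy: log n ≺ any polynomial ≺ any exponential cⁿ (c>1) ≺ n! ≺ nⁿ.
exponential base 6 dominates polynomial degree 4 asymptotically.

v(n) grows faster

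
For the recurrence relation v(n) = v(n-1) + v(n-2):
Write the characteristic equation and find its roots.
Substitute v(n) = rⁿ and divide through by rⁿ⁻²: r² - r - 1 = 0
Discriminant: 1² + 4·1 = 5, not a perfect square, so by the quadratic formula r = (1 ± √5)/2.
General solution: v(n) = A·r₁ⁿ + B·r₂ⁿ where r₁,r₂ = (1 ± √5)/2

Characteristic: r² - r - 1 = 0, Roots: r = (1 ± √5)/2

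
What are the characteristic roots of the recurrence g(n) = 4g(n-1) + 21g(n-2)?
Substitute g(n) = rⁿ and divide through by rⁿ⁻²: r² - 4r - 21 = 0
Factor: (r - 7)(r + 3) = 0, so r = 7, -3.
General solution: g(n) = A·7ⁿ + B·(-3)ⁿ

Characteristic: r² - 4r - 21 = 0, Roots: r = 7, -3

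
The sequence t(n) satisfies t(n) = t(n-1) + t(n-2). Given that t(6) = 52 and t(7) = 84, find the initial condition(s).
Work backwards using t(k) = t(k+2) - t(k+1):
t(5) = t(7) - t(6) = 84 - 52 = 32
t(4) = t(6) - t(5) = 52 - 32 = 20
t(3) = t(5) - t(4) = 32 - 20 = 12
t(2) = t(4) - t(3) = 20 - 12 = 8
t(1) = t(3) - t(2) = 12 - 8 = 4
t(0) = t(2) - t(1) = 8 - 4 = 4

t(0) = 4, t(1) = 4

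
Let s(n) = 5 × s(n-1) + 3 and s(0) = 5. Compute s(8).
Computing step by step:
s(0) = 5
s(1) = 5 × 5 + 3 = 28
s(2) = 5 × 28 + 3 = 143
s(3) = 5 × 143 + 3 = 718
s(4) = 5 × 718 + 3 = 3593
s(5) = 5 × 3593 + 3 = 17968
s(6) = 5 × 17968 + 3 = 89843
s(7) = 5 × 89843 + 3 = 449218
s(8) = 5 × 449218 + 3 = 2246093

2246093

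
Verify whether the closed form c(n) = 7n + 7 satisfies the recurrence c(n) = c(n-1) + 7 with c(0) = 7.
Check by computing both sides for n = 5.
From the recurrence with c(0) = 7:
  c(0) = 7, c(1) = 14, c(2) = 21, c(3) = 28, c(4) = 35, c(5) = 42
  so the recurrence gives c(5) = 42.
From the proposed closed form c(n) = 7n + 7:
  c(5) = 42.
Both sides give 42 at n = 5, and the initial condition(s) match, so the closed form is consistent.

Yes, the closed form is correct.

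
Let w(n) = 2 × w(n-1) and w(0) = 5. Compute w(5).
Computing step by step:
w(0) = 5
w(1) = 2 × 5 = 10
w(2) = 2 × 10 = 20
w(3) = 2 × 20 = 40
w(4) = 2 × 40 = 80
w(5) = 2 × 80 = 160

160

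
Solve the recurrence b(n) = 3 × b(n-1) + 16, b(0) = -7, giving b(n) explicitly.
Recurrence: b(n) = 3 × b(n-1) + 16, initial: b(0) = -7.
Try b(n) = A·3ⁿ + C. Substituting: A·3ⁿ + C = 3(A·3ⁿ⁻¹ + C) + 16 = A·3ⁿ + 3C + 16, so C = 3C + 16, giving C = -8. Then b(0) = A - 8 = -7 gives A = 1.

b(n) = 3ⁿ - 8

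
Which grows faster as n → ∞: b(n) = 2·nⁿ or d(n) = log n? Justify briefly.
Comparing growth rates:
Growth-rate hierarchy: log n ≺ any polynomial ≺ any exponential cⁿ (c>1) ≺ n! ≺ nⁿ.
super-exponential nⁿ dominates logarithmic asymptotically.

b(n) grows faster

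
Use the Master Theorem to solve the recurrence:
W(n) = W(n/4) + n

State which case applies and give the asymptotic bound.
Master Theorem template: W(n) = a·W(n/b) + f(n).
Here: a=1, b=4, f(n)=n
Compute log_b(a) = log_4(1) = 0.
f(n) = n = Ω(n^(0+ε)) with ε = 1, and the regularity condition holds (a·f(n/b) = (a/b^1)·f(n) with a/b^1 = 4^-1 < 1). Case 3: W(n) = Θ(f(n)) = Θ(n).

Case 3: W(n) = Θ(n)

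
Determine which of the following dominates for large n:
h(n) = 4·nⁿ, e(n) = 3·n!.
Comparing growth rates:
Growth-rate hierarchy: log n ≺ any polynomial ≺ any exponential cⁿ (c>1) ≺ n! ≺ nⁿ.
super-exponential nⁿ dominates factorial asymptotically.

h(n) grows faster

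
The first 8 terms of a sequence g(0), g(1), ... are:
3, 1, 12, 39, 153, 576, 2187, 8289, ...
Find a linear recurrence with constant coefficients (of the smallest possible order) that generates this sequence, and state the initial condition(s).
Look for the lowest-order linear relation among consecutive terms.
Observation: g(n) - 3·g(n-1) - (3)·g(n-2) = 0 holds for the shown terms, and no order-1 relation g(n) = α·g(n-1) + β fits.
Check at n=3: 3·12 + (3)·1 = 39. ✓

g(n) = 3g(n-1) + 3g(n-2), g(0) = 3, g(1) = 1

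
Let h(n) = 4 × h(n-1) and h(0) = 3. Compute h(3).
Computing step by step:
h(0) = 3
h(1) = 4 × 3 = 12
h(2) = 4 × 12 = 48
h(3) = 4 × 48 = 192

192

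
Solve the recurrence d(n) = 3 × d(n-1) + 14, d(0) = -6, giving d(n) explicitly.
Recurrence: d(n) = 3 × d(n-1) + 14, initial: d(0) = -6.
Try d(n) = A·3ⁿ + C. Substituting: A·3ⁿ + C = 3(A·3ⁿ⁻¹ + C) + 14 = A·3ⁿ + 3C + 14, so C = 3C + 14, giving C = -7. Then d(0) = A - 7 = -6 gives A = 1.

d(n) = 3ⁿ - 7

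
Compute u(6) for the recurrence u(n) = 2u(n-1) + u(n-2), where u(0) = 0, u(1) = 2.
Computing the sequence terms:
0, 2, 4, 10, 24, 58, 140

140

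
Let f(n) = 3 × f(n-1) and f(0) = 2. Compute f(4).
Computing step by step:
f(0) = 2
f(1) = 3 × 2 = 6
f(2) = 3 × 6 = 18
f(3) = 3 × 18 = 54
f(4) = 3 × 54 = 162

162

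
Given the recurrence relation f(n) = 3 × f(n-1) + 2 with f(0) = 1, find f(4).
Computing step by step:
f(0) = 1
f(1) = 3 × 1 + 2 = 5
f(2) = 3 × 5 + 2 = 17
f(3) = 3 × 17 + 2 = 53
f(4) = 3 × 53 + 2 = 161

161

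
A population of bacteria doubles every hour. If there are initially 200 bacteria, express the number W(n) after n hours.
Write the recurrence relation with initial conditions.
Each hour multiplies the count by 2, so the count after n hours depends only on the count after n-1 hours: W(n) = 2 × W(n-1). The starting count gives W(0) = 200.
Unrolling n times gives the closed form W(n) = 200 × 2ⁿ.

W(n) = 2 × W(n-1), W(0) = 200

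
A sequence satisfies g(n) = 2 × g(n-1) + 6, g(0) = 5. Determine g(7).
Computing step by step:
g(0) = 5
g(1) = 2 × 5 + 6 = 16
g(2) = 2 × 16 + 6 = 38
g(3) = 2 × 38 + 6 = 82
g(4) = 2 × 82 + 6 = 170
g(5) = 2 × 170 + 6 = 346
g(6) = 2 × 346 + 6 = 698
g(7) = 2 × 698 + 6 = 1402

1402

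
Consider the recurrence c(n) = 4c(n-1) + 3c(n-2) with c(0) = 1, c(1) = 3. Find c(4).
Computing the sequence terms:
1, 3, 15, 69, 321

321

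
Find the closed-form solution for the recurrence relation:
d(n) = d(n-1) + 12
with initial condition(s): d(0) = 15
Recurrence: d(n) = d(n-1) + 12, initial: d(0) = 15.
Each step adds 12, so d(n) = d(0) + 12n = 12n + 15.

d(n) = 12n + 15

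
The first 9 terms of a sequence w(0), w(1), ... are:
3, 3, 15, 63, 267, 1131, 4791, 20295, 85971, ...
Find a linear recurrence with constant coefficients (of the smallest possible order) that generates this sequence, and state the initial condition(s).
Look for the lowest-order linear relation among consecutive terms.
Observation: w(n) - 4·w(n-1) - (1)·w(n-2) = 0 holds for the shown terms, and no order-1 relation w(n) = α·w(n-1) + β fits.
Check at n=3: 4·15 + (1)·3 = 63. ✓

w(n) = 4w(n-1) + w(n-2), w(0) = 3, w(1) = 3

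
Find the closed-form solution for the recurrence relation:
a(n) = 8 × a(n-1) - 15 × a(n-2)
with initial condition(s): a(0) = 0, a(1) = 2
Recurrence: a(n) = 8 × a(n-1) - 15 × a(n-2), initial: a(0) = 0, a(1) = 2.
Characteristic equation: r² - 8r + 15 = 0, which factors as (r - 5)(r - 3) = 0, so r = 5, 3. General solution a(n) = A·5ⁿ + B·3ⁿ. From a(0) = 0: A + B = 0. From a(1) = 2: 5A + 3B = 2. Solving gives A = 1, B = -1.

a(n) = 5ⁿ - 3ⁿ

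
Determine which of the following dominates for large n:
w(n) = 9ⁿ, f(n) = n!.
Comparing growth rates:
Growth-rate hierarchy: log n ≺ any polynomial ≺ any exponential cⁿ (c>1) ≺ n! ≺ nⁿ.
factorial dominates exponential base 9 asymptotically.

f(n) grows faster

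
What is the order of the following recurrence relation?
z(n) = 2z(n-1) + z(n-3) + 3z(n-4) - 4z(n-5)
The order is the largest lag k for which z(n-k) appears. Here the deepest term is z(n-5), so the order is 5.

Order 5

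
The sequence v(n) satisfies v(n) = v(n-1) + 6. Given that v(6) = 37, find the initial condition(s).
v(6) = v(0) + 6·6, so v(0) = 37 - 36 = 1.

v(0) = 1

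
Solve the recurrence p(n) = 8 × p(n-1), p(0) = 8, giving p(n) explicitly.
Recurrence: p(n) = 8 × p(n-1), initial: p(0) = 8.
Each term is 8 times the previous, so this is geometric with ratio 8. After n steps: p(n) = p(0)·8ⁿ = 8·8ⁿ.

p(n) = 8·8ⁿ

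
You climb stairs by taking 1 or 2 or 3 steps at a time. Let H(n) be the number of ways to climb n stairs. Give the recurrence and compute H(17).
Condition on the size of the last step (1 to 3): before it there were n-1, …, n-3 stairs climbed, and these cases are disjoint, so H(n) = H(n-1) + H(n-2) + H(n-3) (order-3 linear recurrence).
Initial conditions by direct count (compositions of i into parts ≤ 3): H(1) = 1; H(2) = 2; H(3) = 4.
Iterating the recurrence: H(4) = 7, H(5) = 13, H(6) = 24, H(7) = 44, H(8) = 81, H(9) = 149, H(10) = 274, H(11) = 504, H(12) = 927, H(13) = 1705, H(14) = 3136, H(15) = 5768, H(16) = 10609, H(17) = 19513.

H(n) = H(n-1) + H(n-2) + H(n-3), H(1) = 1, H(2) = 2, H(3) = 4; H(17) = 19513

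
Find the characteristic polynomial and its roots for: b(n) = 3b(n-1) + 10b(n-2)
Substitute b(n) = rⁿ and divide through by rⁿ⁻²: r² - 3r - 10 = 0
Factor: (r + 2)(r - 5) = 0, so r = -2, 5.
General solution: b(n) = A·(-2)ⁿ + B·5ⁿ

Characteristic: r² - 3r - 10 = 0, Roots: r = -2, 5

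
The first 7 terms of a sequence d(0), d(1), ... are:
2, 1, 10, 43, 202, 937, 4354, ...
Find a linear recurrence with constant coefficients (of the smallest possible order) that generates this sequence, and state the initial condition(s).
Look for the lowest-order linear relation among consecutive terms.
Observation: d(n) - 4·d(n-1) - (3)·d(n-2) = 0 holds for the shown terms, and no order-1 relation d(n) = α·d(n-1) + β fits.
Check at n=3: 4·10 + (3)·1 = 43. ✓

d(n) = 4d(n-1) + 3d(n-2), d(0) = 2, d(1) = 1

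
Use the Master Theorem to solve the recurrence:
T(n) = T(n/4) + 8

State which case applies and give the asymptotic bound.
Master Theorem template: T(n) = a·T(n/b) + f(n).
Here: a=1, b=4, f(n)=8
Compute log_b(a) = log_4(1) = 0.
f(n) = 8 = Θ(1). Case 2: T(n) = Θ(log n).

Case 2: T(n) = Θ(log n)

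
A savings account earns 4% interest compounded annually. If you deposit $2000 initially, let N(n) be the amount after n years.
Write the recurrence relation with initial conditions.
Each year the balance grows by 4%, i.e. is multiplied by 1 + 4/100 = 1.04, so N(n) = 1.04 × N(n-1). The initial deposit gives N(0) = 2000.
Unrolling gives the closed form N(n) = 2000 × (1.04)ⁿ.

N(n) = 1.04 × N(n-1), N(0) = 2000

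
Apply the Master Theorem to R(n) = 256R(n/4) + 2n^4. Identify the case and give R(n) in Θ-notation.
Master Theorem template: R(n) = a·R(n/b) + f(n).
Here: a=256, b=4, f(n)=2n^4
Compute log_b(a) = log_4(256) = 4.
f(n) = 2n^4 = Θ(n^4). Case 2: R(n) = Θ(n^4 log n).

Case 2: R(n) = Θ(n^4 log n)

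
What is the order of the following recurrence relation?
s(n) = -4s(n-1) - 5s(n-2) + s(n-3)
The order is the largest lag k for which s(n-k) appears. Here the deepest term is s(n-3), so the order is 3.

Order 3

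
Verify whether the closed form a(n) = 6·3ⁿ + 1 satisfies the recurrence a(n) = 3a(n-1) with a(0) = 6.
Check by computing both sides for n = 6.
From the recurrence with a(0) = 6:
  a(0) = 6, a(1) = 18, a(2) = 54, a(3) = 162, a(4) = 486, a(5) = 1458, a(6) = 4374
  so the recurrence gives a(6) = 4374.
From the proposed closed form a(n) = 6·3ⁿ + 1:
  a(6) = 4375.
The recurrence gives 4374 but the closed form gives 4375, so the closed form does not satisfy the recurrence.

No, the closed form is incorrect.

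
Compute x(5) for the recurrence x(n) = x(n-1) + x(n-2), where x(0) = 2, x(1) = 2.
Computing the sequence terms:
2, 2, 4, 6, 10, 16

16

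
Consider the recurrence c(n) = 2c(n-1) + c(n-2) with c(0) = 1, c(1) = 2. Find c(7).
Computing the sequence terms:
1, 2, 5, 12, 29, 70, 169, 408

408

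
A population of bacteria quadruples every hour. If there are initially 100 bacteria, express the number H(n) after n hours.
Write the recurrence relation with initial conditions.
Each hour multiplies the count by 4, so the count after n hours depends only on the count after n-1 hours: H(n) = 4 × H(n-1). The starting count gives H(0) = 100.
Unrolling n times gives the closed form H(n) = 100 × 4ⁿ.

H(n) = 4 × H(n-1), H(0) = 100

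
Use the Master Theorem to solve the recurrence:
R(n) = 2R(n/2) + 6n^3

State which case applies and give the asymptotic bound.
Master Theorem template: R(n) = a·R(n/b) + f(n).
Here: a=2, b=2, f(n)=6n^3
Compute log_b(a) = log_2(2) = 1.
f(n) = 6n^3 = Ω(n^(1+ε)) with ε = 2, and the regularity condition holds (a·f(n/b) = (a/b^3)·f(n) with a/b^3 = 2^-2 < 1). Case 3: R(n) = Θ(f(n)) = Θ(n^3).

Case 3: R(n) = Θ(n^3)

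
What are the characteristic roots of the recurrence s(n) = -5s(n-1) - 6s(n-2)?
Substitute s(n) = rⁿ and divide through by rⁿ⁻²: r² + 5r + 6 = 0
Factor: (r + 3)(r + 2) = 0, so r = -3, -2.
General solution: s(n) = A·(-3)ⁿ + B·(-2)ⁿ

Characteristic: r² + 5r + 6 = 0, Roots: r = -3, -2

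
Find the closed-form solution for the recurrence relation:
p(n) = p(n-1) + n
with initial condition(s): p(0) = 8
Recurrence: p(n) = p(n-1) + n, initial: p(0) = 8.
Telescoping: p(n) = p(0) + Σᵢ₌₁ⁿ i = 8 + n(n+1)/2.

p(n) = n(n+1)/2 + 8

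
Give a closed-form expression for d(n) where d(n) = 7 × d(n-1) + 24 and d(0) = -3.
Recurrence: d(n) = 7 × d(n-1) + 24, initial: d(0) = -3.
Try d(n) = A·7ⁿ + C. Substituting: A·7ⁿ + C = 7(A·7ⁿ⁻¹ + C) + 24 = A·7ⁿ + 7C + 24, so C = 7C + 24, giving C = -4. Then d(0) = A - 4 = -3 gives A = 1.

d(n) = 7ⁿ - 4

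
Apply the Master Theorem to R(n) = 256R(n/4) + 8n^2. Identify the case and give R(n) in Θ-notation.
Master Theorem template: R(n) = a·R(n/b) + f(n).
Here: a=256, b=4, f(n)=8n^2
Compute log_b(a) = log_4(256) = 4.
f(n) = 8n^2 = O(n^(4-ε)) with ε = 2. Case 1: R(n) = Θ(n^log_b(a)) = Θ(n^4).

Case 1: R(n) = Θ(n^4)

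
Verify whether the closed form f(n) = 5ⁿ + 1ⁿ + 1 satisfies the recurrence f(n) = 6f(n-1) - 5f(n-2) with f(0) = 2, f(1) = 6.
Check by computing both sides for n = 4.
From the recurrence with f(0) = 2, f(1) = 6:
  f(0) = 2, f(1) = 6, f(2) = 26, f(3) = 126, f(4) = 626
  so the recurrence gives f(4) = 626.
From the proposed closed form f(n) = 5ⁿ + 1ⁿ + 1:
  f(4) = 627.
The recurrence gives 626 but the closed form gives 627, so the closed form does not satisfy the recurrence.

No, the closed form is incorrect.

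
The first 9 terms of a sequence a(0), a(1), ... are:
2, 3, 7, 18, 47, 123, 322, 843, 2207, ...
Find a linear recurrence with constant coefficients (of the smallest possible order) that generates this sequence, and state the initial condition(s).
Look for the lowest-order linear relation among consecutive terms.
Observation: a(n) - 3·a(n-1) - (-1)·a(n-2) = 0 holds for the shown terms, and no order-1 relation a(n) = α·a(n-1) + β fits.
Check at n=3: 3·7 + (-1)·3 = 18. ✓

a(n) = 3a(n-1) - a(n-2), a(0) = 2, a(1) = 3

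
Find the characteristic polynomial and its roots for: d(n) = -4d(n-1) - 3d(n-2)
Substitute d(n) = rⁿ and divide through by rⁿ⁻²: r² + 4r + 3 = 0
Factor: (r + 1)(r + 3) = 0, so r = -1, -3.
General solution: d(n) = A·(-1)ⁿ + B·(-3)ⁿ

Characteristic: r² + 4r + 3 = 0, Roots: r = -1, -3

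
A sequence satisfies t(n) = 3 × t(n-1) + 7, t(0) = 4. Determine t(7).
Computing step by step:
t(0) = 4
t(1) = 3 × 4 + 7 = 19
t(2) = 3 × 19 + 7 = 64
t(3) = 3 × 64 + 7 = 199
t(4) = 3 × 199 + 7 = 604
t(5) = 3 × 604 + 7 = 1819
t(6) = 3 × 1819 + 7 = 5464
t(7) = 3 × 5464 + 7 = 16399

16399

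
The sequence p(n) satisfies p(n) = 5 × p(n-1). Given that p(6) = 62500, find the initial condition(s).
In general p(n) = 5ⁿ · p(0). At n = 6: p(0) = p(6) / 5^6 = 62500 / 15625 = 4.

p(0) = 4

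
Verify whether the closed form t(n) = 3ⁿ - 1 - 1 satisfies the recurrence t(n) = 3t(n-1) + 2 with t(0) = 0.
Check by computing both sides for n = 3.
From the recurrence with t(0) = 0:
  t(0) = 0, t(1) = 2, t(2) = 8, t(3) = 26
  so the recurrence gives t(3) = 26.
From the proposed closed form t(n) = 3ⁿ - 1 - 1:
  t(3) = 25.
The recurrence gives 26 but the closed form gives 25, so the closed form does not satisfy the recurrence.

No, the closed form is incorrect.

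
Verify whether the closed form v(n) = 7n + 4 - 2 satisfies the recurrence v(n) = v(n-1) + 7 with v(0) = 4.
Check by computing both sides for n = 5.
From the recurrence with v(0) = 4:
  v(0) = 4, v(1) = 11, v(2) = 18, v(3) = 25, v(4) = 32, v(5) = 39
  so the recurrence gives v(5) = 39.
From the proposed closed form v(n) = 7n + 4 - 2:
  v(5) = 37.
The recurrence gives 39 but the closed form gives 37, so the closed form does not satisfy the recurrence.

No, the closed form is incorrect.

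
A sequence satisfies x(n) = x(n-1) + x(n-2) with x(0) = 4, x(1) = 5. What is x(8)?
Computing the sequence terms:
4, 5, 9, 14, 23, 37, 60, 97, 157

157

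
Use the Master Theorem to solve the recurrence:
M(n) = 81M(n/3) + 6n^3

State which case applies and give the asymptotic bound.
Master Theorem template: M(n) = a·M(n/b) + f(n).
Here: a=81, b=3, f(n)=6n^3
Compute log_b(a) = log_3(81) = 4.
f(n) = 6n^3 = O(n^(4-ε)) with ε = 1. Case 1: M(n) = Θ(n^log_b(a)) = Θ(n^4).

Case 1: M(n) = Θ(n^4)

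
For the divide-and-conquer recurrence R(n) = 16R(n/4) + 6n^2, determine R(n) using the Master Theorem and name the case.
Master Theorem template: R(n) = a·R(n/b) + f(n).
Here: a=16, b=4, f(n)=6n^2
Compute log_b(a) = log_4(16) = 2.
f(n) = 6n^2 = Θ(n^2). Case 2: R(n) = Θ(n^2 log n).

Case 2: R(n) = Θ(n^2 log n)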